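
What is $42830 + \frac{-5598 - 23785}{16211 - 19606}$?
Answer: $\frac{145437233}{3395} \approx 42839.0$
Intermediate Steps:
$42830 + \frac{-5598 - 23785}{16211 - 19606} = 42830 - \frac{29383}{-3395} = 42830 - - \frac{29383}{3395} = 42830 + \frac{29383}{3395} = \frac{145437233}{3395}$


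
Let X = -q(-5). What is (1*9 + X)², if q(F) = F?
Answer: 196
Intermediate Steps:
X = 5 (X = -1*(-5) = 5)
(1*9 + X)² = (1*9 + 5)² = (9 + 5)² = 14² = 196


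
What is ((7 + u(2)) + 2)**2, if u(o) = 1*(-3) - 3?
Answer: 9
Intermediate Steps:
u(o) = -6 (u(o) = -3 - 3 = -6)
((7 + u(2)) + 2)**2 = ((7 - 6) + 2)**2 = (1 + 2)**2 = 3**2 = 9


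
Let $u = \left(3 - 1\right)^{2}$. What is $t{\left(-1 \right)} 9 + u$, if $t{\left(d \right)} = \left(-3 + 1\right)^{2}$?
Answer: $40$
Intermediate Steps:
$u = 4$ ($u = 2^{2} = 4$)
$t{\left(d \right)} = 4$ ($t{\left(d \right)} = \left(-2\right)^{2} = 4$)
$t{\left(-1 \right)} 9 + u = 4 \cdot 9 + 4 = 36 + 4 = 40$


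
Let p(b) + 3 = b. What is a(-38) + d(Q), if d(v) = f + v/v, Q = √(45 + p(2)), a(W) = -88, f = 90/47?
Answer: -3999/47 ≈ -85.085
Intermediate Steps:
f = 90/47 (f = 90*(1/47) = 90/47 ≈ 1.9149)
p(b) = -3 + b
Q = 2*√11 (Q = √(45 + (-3 + 2)) = √(45 - 1) = √44 = 2*√11 ≈ 6.6332)
d(v) = 137/47 (d(v) = 90/47 + v/v = 90/47 + 1 = 137/47)
a(-38) + d(Q) = -88 + 137/47 = -3999/47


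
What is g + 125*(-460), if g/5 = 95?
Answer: -57025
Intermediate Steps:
g = 475 (g = 5*95 = 475)
g + 125*(-460) = 475 + 125*(-460) = 475 - 57500 = -57025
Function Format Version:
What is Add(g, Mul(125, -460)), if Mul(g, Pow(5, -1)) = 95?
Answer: -57025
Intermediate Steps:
g = 475 (g = Mul(5, 95) = 475)
Add(g, Mul(125, -460)) = Add(475, Mul(125, -460)) = Add(475, -57500) = -57025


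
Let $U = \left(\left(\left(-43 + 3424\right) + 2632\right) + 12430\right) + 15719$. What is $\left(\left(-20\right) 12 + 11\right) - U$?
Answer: $-34391$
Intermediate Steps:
$U = 34162$ ($U = \left(\left(3381 + 2632\right) + 12430\right) + 15719 = \left(6013 + 12430\right) + 15719 = 18443 + 15719 = 34162$)
$\left(\left(-20\right) 12 + 11\right) - U = \left(\left(-20\right) 12 + 11\right) - 34162 = \left(-240 + 11\right) - 34162 = -229 - 34162 = -34391$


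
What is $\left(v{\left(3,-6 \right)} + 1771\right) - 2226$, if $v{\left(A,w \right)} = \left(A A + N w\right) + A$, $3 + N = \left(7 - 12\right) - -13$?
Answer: $-473$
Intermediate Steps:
$N = 5$ ($N = -3 + \left(\left(7 - 12\right) - -13\right) = -3 + \left(-5 + 13\right) = -3 + 8 = 5$)
$v{\left(A,w \right)} = A + A^{2} + 5 w$ ($v{\left(A,w \right)} = \left(A A + 5 w\right) + A = \left(A^{2} + 5 w\right) + A = A + A^{2} + 5 w$)
$\left(v{\left(3,-6 \right)} + 1771\right) - 2226 = \left(\left(3 + 3^{2} + 5 \left(-6\right)\right) + 1771\right) - 2226 = \left(\left(3 + 9 - 30\right) + 1771\right) - 2226 = \left(-18 + 1771\right) - 2226 = 1753 - 2226 = -473$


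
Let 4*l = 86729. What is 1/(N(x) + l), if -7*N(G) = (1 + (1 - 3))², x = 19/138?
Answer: 28/607099 ≈ 4.6121e-5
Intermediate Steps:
x = 19/138 (x = 19*(1/138) = 19/138 ≈ 0.13768)
l = 86729/4 (l = (¼)*86729 = 86729/4 ≈ 21682.)
N(G) = -⅐ (N(G) = -(1 + (1 - 3))²/7 = -(1 - 2)²/7 = -⅐*(-1)² = -⅐*1 = -⅐)
1/(N(x) + l) = 1/(-⅐ + 86729/4) = 1/(607099/28) = 28/607099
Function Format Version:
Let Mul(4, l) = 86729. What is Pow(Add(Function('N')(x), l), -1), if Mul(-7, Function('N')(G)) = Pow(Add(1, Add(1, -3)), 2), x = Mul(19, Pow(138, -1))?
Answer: Rational(28, 607099) ≈ 4.6121e-5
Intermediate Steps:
x = Rational(19, 138) (x = Mul(19, Rational(1, 138)) = Rational(19, 138) ≈ 0.13768)
l = Rational(86729, 4) (l = Mul(Rational(1, 4), 86729) = Rational(86729, 4) ≈ 21682.)
Function('N')(G) = Rational(-1, 7) (Function('N')(G) = Mul(Rational(-1, 7), Pow(Add(1, Add(1, -3)), 2)) = Mul(Rational(-1, 7), Pow(Add(1, -2), 2)) = Mul(Rational(-1, 7), Pow(-1, 2)) = Mul(Rational(-1, 7), 1) = Rational(-1, 7))
Pow(Add(Function('N')(x), l), -1) = Pow(Add(Rational(-1, 7), Rational(86729, 4)), -1) = Pow(Rational(607099, 28), -1) = Rational(28, 607099)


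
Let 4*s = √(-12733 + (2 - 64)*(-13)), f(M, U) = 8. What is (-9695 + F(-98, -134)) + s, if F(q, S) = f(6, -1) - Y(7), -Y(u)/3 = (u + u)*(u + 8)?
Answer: -9057 + I*√11927/4 ≈ -9057.0 + 27.303*I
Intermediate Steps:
Y(u) = -6*u*(8 + u) (Y(u) = -3*(u + u)*(u + 8) = -3*2*u*(8 + u) = -6*u*(8 + u))
s = I*√11927/4 (s = √(-12733 + (2 - 64)*(-13))/4 = √(-12733 - 62*(-13))/4 = √(-12733 + 806)/4 = √(-11927)/4 = (I*√11927)/4 = I*√11927/4 ≈ 27.303*I)
F(q, S) = 638 (F(q, S) = 8 - (-6)*7*(8 + 7) = 8 - (-6)*7*15 = 8 - 1*(-630) = 8 + 630 = 638)
(-9695 + F(-98, -134)) + s = (-9695 + 638) + I*√11927/4 = -9057 + I*√11927/4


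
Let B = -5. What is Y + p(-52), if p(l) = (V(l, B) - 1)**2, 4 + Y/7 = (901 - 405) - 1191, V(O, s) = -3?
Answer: -4877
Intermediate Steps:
Y = -4893 (Y = -28 + 7*((901 - 405) - 1191) = -28 + 7*(496 - 1191) = -28 + 7*(-695) = -28 - 4865 = -4893)
p(l) = 16 (p(l) = (-3 - 1)**2 = (-4)**2 = 16)
Y + p(-52) = -4893 + 16 = -4877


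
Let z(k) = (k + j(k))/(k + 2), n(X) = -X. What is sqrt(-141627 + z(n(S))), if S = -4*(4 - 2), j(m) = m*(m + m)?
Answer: I*sqrt(3540335)/5 ≈ 376.32*I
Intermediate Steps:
j(m) = 2*m**2 (j(m) = m*(2*m) = 2*m**2)
S = -8 (S = -4*2 = -8)
z(k) = (k + 2*k**2)/(2 + k) (z(k) = (k + 2*k**2)/(k + 2) = (k + 2*k**2)/(2 + k))
sqrt(-141627 + z(n(S))) = sqrt(-141627 + (-1*(-8))*(1 + 2*(-1*(-8)))/(2 - 1*(-8))) = sqrt(-141627 + 8*(1 + 2*8)/(2 + 8)) = sqrt(-141627 + 8*(1 + 16)/10) = sqrt(-141627 + 8*(1/10)*17) = sqrt(-141627 + 68/5) = sqrt(-708067/5) = I*sqrt(3540335)/5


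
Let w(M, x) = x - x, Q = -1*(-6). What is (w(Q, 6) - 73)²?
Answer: 5329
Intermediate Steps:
Q = 6
w(M, x) = 0
(w(Q, 6) - 73)² = (0 - 73)² = (-73)² = 5329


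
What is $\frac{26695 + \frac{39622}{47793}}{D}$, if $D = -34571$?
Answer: $- \frac{1275873757}{1652251803} \approx -0.7722$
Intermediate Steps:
$\frac{26695 + \frac{39622}{47793}}{D} = \frac{26695 + \frac{39622}{47793}}{-34571} = \left(26695 + 39622 \cdot \frac{1}{47793}\right) \left(- \frac{1}{34571}\right) = \left(26695 + \frac{39622}{47793}\right) \left(- \frac{1}{34571}\right) = \frac{1275873757}{47793} \left(- \frac{1}{34571}\right) = - \frac{1275873757}{1652251803}$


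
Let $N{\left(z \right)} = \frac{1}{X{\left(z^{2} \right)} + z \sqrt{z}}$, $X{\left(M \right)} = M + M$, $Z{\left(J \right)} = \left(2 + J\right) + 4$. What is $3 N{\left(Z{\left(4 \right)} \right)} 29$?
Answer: $\frac{29}{65} - \frac{29 \sqrt{10}}{1300} \approx 0.37561$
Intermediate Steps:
$Z{\left(J \right)} = 6 + J$
$X{\left(M \right)} = 2 M$
$N{\left(z \right)} = \frac{1}{z^{\frac{3}{2}} + 2 z^{2}}$ ($N{\left(z \right)} = \frac{1}{2 z^{2} + z \sqrt{z}} = \frac{1}{2 z^{2} + z^{\frac{3}{2}}} = \frac{1}{z^{\frac{3}{2}} + 2 z^{2}}$)
$3 N{\left(Z{\left(4 \right)} \right)} 29 = \frac{3}{\left(6 + 4\right)^{\frac{3}{2}} + 2 \left(6 + 4\right)^{2}} \cdot 29 = \frac{3}{10^{\frac{3}{2}} + 2 \cdot 10^{2}} \cdot 29 = \frac{3}{10 \sqrt{10} + 2 \cdot 100} \cdot 29 = \frac{3}{10 \sqrt{10} + 200} \cdot 29 = \frac{3}{200 + 10 \sqrt{10}} \cdot 29 = \frac{87}{200 + 10 \sqrt{10}}$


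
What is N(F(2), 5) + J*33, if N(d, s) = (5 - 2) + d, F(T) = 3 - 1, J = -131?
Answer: -4318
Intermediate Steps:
F(T) = 2
N(d, s) = 3 + d
N(F(2), 5) + J*33 = (3 + 2) - 131*33 = 5 - 4323 = -4318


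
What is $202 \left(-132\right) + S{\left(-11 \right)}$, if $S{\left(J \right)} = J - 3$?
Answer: $-26678$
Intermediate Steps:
$S{\left(J \right)} = -3 + J$ ($S{\left(J \right)} = J - 3 = -3 + J$)
$202 \left(-132\right) + S{\left(-11 \right)} = 202 \left(-132\right) - 14 = -26664 - 14 = -26678$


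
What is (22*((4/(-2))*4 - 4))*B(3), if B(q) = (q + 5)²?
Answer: -16896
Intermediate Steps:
B(q) = (5 + q)²
(22*((4/(-2))*4 - 4))*B(3) = (22*((4/(-2))*4 - 4))*(5 + 3)² = (22*((4*(-½))*4 - 4))*8² = (22*(-2*4 - 4))*64 = (22*(-8 - 4))*64 = (22*(-12))*64 = -264*64 = -16896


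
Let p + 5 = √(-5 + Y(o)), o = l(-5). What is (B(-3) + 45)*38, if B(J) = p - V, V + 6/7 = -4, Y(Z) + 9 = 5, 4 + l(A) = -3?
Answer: 11932/7 + 114*I ≈ 1704.6 + 114.0*I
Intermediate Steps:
l(A) = -7 (l(A) = -4 - 3 = -7)
o = -7
Y(Z) = -4 (Y(Z) = -9 + 5 = -4)
p = -5 + 3*I (p = -5 + √(-5 - 4) = -5 + √(-9) = -5 + 3*I ≈ -5.0 + 3.0*I)
V = -34/7 (V = -6/7 - 4 = -34/7 ≈ -4.8571)
B(J) = -⅐ + 3*I (B(J) = (-5 + 3*I) - 1*(-34/7) = (-5 + 3*I) + 34/7 = -⅐ + 3*I)
(B(-3) + 45)*38 = ((-⅐ + 3*I) + 45)*38 = (314/7 + 3*I)*38 = 11932/7 + 114*I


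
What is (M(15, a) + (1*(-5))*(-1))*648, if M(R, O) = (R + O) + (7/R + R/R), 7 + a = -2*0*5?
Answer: 46872/5 ≈ 9374.4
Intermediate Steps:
a = -7 (a = -7 - 2*0*5 = -7 + 0*5 = -7 + 0 = -7)
M(R, O) = 1 + O + R + 7/R (M(R, O) = (O + R) + (7/R + 1) = (O + R) + (1 + 7/R) = 1 + O + R + 7/R)
(M(15, a) + (1*(-5))*(-1))*648 = ((1 - 7 + 15 + 7/15) + (1*(-5))*(-1))*648 = ((1 - 7 + 15 + 7*(1/15)) - 5*(-1))*648 = ((1 - 7 + 15 + 7/15) + 5)*648 = (142/15 + 5)*648 = (217/15)*648 = 46872/5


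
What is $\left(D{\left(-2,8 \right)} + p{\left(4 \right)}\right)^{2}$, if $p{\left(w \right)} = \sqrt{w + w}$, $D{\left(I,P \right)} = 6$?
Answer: $44 + 24 \sqrt{2} \approx 77.941$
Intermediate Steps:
$p{\left(w \right)} = \sqrt{2} \sqrt{w}$ ($p{\left(w \right)} = \sqrt{2 w} = \sqrt{2} \sqrt{w}$)
$\left(D{\left(-2,8 \right)} + p{\left(4 \right)}\right)^{2} = \left(6 + \sqrt{2} \sqrt{4}\right)^{2} = \left(6 + \sqrt{2} \cdot 2\right)^{2} = \left(6 + 2 \sqrt{2}\right)^{2}$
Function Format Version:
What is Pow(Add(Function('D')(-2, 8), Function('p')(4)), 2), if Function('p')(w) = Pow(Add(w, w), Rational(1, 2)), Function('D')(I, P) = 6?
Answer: Add(44, Mul(24, Pow(2, Rational(1, 2)))) ≈ 77.941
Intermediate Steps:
Function('p')(w) = Mul(Pow(2, Rational(1, 2)), Pow(w, Rational(1, 2))) (Function('p')(w) = Pow(Mul(2, w), Rational(1, 2)) = Mul(Pow(2, Rational(1, 2)), Pow(w, Rational(1, 2))))
Pow(Add(Function('D')(-2, 8), Function('p')(4)), 2) = Pow(Add(6, Mul(Pow(2, Rational(1, 2)), Pow(4, Rational(1, 2)))), 2) = Pow(Add(6, Mul(Pow(2, Rational(1, 2)), 2)), 2) = Pow(Add(6, Mul(2, Pow(2, Rational(1, 2)))), 2)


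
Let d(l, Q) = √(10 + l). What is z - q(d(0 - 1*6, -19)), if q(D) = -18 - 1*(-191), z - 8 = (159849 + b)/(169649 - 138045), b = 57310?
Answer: -4997501/31604 ≈ -158.13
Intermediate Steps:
z = 469991/31604 (z = 8 + (159849 + 57310)/(169649 - 138045) = 8 + 217159/31604 = 469991/31604 ≈ 14.871)
q(D) = 173 (q(D) = -18 + 191 = 173)
z - q(d(0 - 1*6, -19)) = 469991/31604 - 1*173 = 469991/31604 - 173 = -4997501/31604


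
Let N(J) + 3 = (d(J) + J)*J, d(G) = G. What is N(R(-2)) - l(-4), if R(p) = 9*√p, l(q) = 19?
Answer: -346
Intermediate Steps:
N(J) = -3 + 2*J² (N(J) = -3 + (J + J)*J = -3 + (2*J)*J = -3 + 2*J²)
N(R(-2)) - l(-4) = (-3 + 2*(9*√(-2))²) - 1*19 = (-3 + 2*(9*(I*√2))²) - 19 = (-3 + 2*(9*I*√2)²) - 19 = (-3 + 2*(-162)) - 19 = (-3 - 324) - 19 = -327 - 19 = -346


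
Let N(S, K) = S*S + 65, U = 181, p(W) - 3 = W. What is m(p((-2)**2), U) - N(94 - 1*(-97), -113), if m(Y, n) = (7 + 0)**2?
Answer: -36497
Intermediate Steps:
p(W) = 3 + W
m(Y, n) = 49 (m(Y, n) = 7**2 = 49)
N(S, K) = 65 + S**2 (N(S, K) = S**2 + 65 = 65 + S**2)
m(p((-2)**2), U) - N(94 - 1*(-97), -113) = 49 - (65 + (94 - 1*(-97))**2) = 49 - (65 + (94 + 97)**2) = 49 - (65 + 191**2) = 49 - (65 + 36481) = 49 - 1*36546 = 49 - 36546 = -36497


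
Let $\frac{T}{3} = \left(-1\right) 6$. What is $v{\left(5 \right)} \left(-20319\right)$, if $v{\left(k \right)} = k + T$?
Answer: $264147$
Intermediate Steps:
$T = -18$ ($T = 3 \left(\left(-1\right) 6\right) = 3 \left(-6\right) = -18$)
$v{\left(k \right)} = -18 + k$ ($v{\left(k \right)} = k - 18 = -18 + k$)
$v{\left(5 \right)} \left(-20319\right) = \left(-18 + 5\right) \left(-20319\right) = \left(-13\right) \left(-20319\right) = 264147$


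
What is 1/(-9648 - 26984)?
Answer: -1/36632 ≈ -2.7299e-5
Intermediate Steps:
1/(-9648 - 26984) = 1/(-36632) = -1/36632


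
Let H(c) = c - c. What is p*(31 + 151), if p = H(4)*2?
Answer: 0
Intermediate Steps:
H(c) = 0
p = 0 (p = 0*2 = 0)
p*(31 + 151) = 0*(31 + 151) = 0*182 = 0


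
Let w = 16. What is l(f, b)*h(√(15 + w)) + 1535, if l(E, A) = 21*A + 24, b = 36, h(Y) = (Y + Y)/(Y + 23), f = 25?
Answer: 119345/83 + 5980*√31/83 ≈ 1839.0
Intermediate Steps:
h(Y) = 2*Y/(23 + Y) (h(Y) = (2*Y)/(23 + Y) = 2*Y/(23 + Y))
l(E, A) = 24 + 21*A
l(f, b)*h(√(15 + w)) + 1535 = (24 + 21*36)*(2*√(15 + 16)/(23 + √(15 + 16))) + 1535 = (24 + 756)*(2*√31/(23 + √31)) + 1535 = 780*(2*√31/(23 + √31)) + 1535 = 1560*√31/(23 + √31) + 1535 = 1535 + 1560*√31/(23 + √31)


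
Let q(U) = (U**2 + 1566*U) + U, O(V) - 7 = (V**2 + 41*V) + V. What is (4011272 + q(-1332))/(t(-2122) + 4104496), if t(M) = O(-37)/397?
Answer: 734103022/814742367 ≈ 0.90102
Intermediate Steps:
O(V) = 7 + V**2 + 42*V (O(V) = 7 + ((V**2 + 41*V) + V) = 7 + (V**2 + 42*V) = 7 + V**2 + 42*V)
t(M) = -178/397 (t(M) = (7 + (-37)**2 + 42*(-37))/397 = (7 + 1369 - 1554)*(1/397) = -178*1/397 = -178/397)
q(U) = U**2 + 1567*U
(4011272 + q(-1332))/(t(-2122) + 4104496) = (4011272 - 1332*(1567 - 1332))/(-178/397 + 4104496) = (4011272 - 1332*235)/(1629484734/397) = (4011272 - 313020)*(397/1629484734) = 3698252*(397/1629484734) = 734103022/814742367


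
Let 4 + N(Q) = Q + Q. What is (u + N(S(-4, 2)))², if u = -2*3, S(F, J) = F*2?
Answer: 676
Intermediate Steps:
S(F, J) = 2*F
N(Q) = -4 + 2*Q (N(Q) = -4 + (Q + Q) = -4 + 2*Q)
u = -6
(u + N(S(-4, 2)))² = (-6 + (-4 + 2*(2*(-4))))² = (-6 + (-4 + 2*(-8)))² = (-6 + (-4 - 16))² = (-6 - 20)² = (-26)² = 676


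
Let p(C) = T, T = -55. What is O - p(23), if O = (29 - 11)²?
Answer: 379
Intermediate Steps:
O = 324 (O = 18² = 324)
p(C) = -55
O - p(23) = 324 - 1*(-55) = 324 + 55 = 379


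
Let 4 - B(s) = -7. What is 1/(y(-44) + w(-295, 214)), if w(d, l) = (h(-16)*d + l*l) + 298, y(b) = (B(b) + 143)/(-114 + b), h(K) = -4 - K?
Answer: 79/3361689 ≈ 2.3500e-5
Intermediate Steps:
B(s) = 11 (B(s) = 4 - 1*(-7) = 4 + 7 = 11)
y(b) = 154/(-114 + b) (y(b) = (11 + 143)/(-114 + b) = 154/(-114 + b))
w(d, l) = 298 + l**2 + 12*d (w(d, l) = ((-4 - 1*(-16))*d + l*l) + 298 = ((-4 + 16)*d + l**2) + 298 = (12*d + l**2) + 298 = (l**2 + 12*d) + 298 = 298 + l**2 + 12*d)
1/(y(-44) + w(-295, 214)) = 1/(154/(-114 - 44) + (298 + 214**2 + 12*(-295))) = 1/(154/(-158) + (298 + 45796 - 3540)) = 1/(154*(-1/158) + 42554) = 1/(-77/79 + 42554) = 1/(3361689/79) = 79/3361689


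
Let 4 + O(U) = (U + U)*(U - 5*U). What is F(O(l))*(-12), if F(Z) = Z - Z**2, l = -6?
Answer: 1026672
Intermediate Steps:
O(U) = -4 - 8*U**2 (O(U) = -4 + (U + U)*(U - 5*U) = -4 + (2*U)*(-4*U) = -4 - 8*U**2)
F(O(l))*(-12) = ((-4 - 8*(-6)**2)*(1 - (-4 - 8*(-6)**2)))*(-12) = ((-4 - 8*36)*(1 - (-4 - 8*36)))*(-12) = ((-4 - 288)*(1 - (-4 - 288)))*(-12) = -292*(1 - 1*(-292))*(-12) = -292*(1 + 292)*(-12) = -292*293*(-12) = -85556*(-12) = 1026672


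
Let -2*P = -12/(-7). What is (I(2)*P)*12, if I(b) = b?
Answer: -144/7 ≈ -20.571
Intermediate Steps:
P = -6/7 (P = -(-6)/(-7) = -(-6)*(-1)/7 = -1/2*12/7 = -6/7 ≈ -0.85714)
(I(2)*P)*12 = (2*(-6/7))*12 = -12/7*12 = -144/7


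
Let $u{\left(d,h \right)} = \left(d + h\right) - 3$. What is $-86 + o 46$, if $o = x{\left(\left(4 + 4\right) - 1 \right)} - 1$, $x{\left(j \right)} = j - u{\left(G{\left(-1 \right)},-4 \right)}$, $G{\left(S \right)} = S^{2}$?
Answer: $466$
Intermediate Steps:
$u{\left(d,h \right)} = -3 + d + h$
$x{\left(j \right)} = 6 + j$ ($x{\left(j \right)} = j - \left(-3 + \left(-1\right)^{2} - 4\right) = j - \left(-3 + 1 - 4\right) = j - -6 = j + 6 = 6 + j$)
$o = 12$ ($o = \left(6 + \left(\left(4 + 4\right) - 1\right)\right) - 1 = \left(6 + \left(8 - 1\right)\right) - 1 = \left(6 + 7\right) - 1 = 13 - 1 = 12$)
$-86 + o 46 = -86 + 12 \cdot 46 = -86 + 552 = 466$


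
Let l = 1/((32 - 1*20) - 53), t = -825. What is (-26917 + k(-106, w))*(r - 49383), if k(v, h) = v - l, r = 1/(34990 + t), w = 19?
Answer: 1869286719080748/1400765 ≈ 1.3345e+9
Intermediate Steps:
l = -1/41 (l = 1/((32 - 20) - 53) = 1/(12 - 53) = 1/(-41) = -1/41 ≈ -0.024390)
r = 1/34165 (r = 1/(34990 - 825) = 1/34165 ≈ 2.9270e-5)
k(v, h) = 1/41 + v (k(v, h) = v - 1*(-1/41) = v + 1/41 = 1/41 + v)
(-26917 + k(-106, w))*(r - 49383) = (-26917 + (1/41 - 106))*(1/34165 - 49383) = (-26917 - 4345/41)*(-1687170194/34165) = -1107942/41*(-1687170194/34165) = 1869286719080748/1400765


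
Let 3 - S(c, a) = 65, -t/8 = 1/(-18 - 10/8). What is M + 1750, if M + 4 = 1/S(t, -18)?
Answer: 108251/62 ≈ 1746.0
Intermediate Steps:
t = 32/77 (t = -8/(-18 - 10/8) = -8/(-18 - 10*⅛) = -8/(-18 - 5/4) = -8/(-77/4) = -8*(-4/77) = 32/77 ≈ 0.41558)
S(c, a) = -62 (S(c, a) = 3 - 1*65 = 3 - 65 = -62)
M = -249/62 (M = -4 + 1/(-62) = -4 - 1/62 = -249/62 ≈ -4.0161)
M + 1750 = -249/62 + 1750 = 108251/62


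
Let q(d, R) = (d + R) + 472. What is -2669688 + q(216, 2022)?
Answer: -2666978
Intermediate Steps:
q(d, R) = 472 + R + d (q(d, R) = (R + d) + 472 = 472 + R + d)
-2669688 + q(216, 2022) = -2669688 + (472 + 2022 + 216) = -2669688 + 2710 = -2666978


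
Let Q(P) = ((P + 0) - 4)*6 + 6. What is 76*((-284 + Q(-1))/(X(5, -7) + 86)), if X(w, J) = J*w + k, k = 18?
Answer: -23408/69 ≈ -339.25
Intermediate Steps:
X(w, J) = 18 + J*w (X(w, J) = J*w + 18 = 18 + J*w)
Q(P) = -18 + 6*P (Q(P) = (P - 4)*6 + 6 = (-4 + P)*6 + 6 = (-24 + 6*P) + 6 = -18 + 6*P)
76*((-284 + Q(-1))/(X(5, -7) + 86)) = 76*((-284 + (-18 + 6*(-1)))/((18 - 7*5) + 86)) = 76*((-284 + (-18 - 6))/((18 - 35) + 86)) = 76*((-284 - 24)/(-17 + 86)) = 76*(-308/69) = -23408/69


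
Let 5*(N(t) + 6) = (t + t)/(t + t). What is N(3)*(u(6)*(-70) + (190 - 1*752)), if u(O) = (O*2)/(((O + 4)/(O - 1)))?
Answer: 28478/5 ≈ 5695.6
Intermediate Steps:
N(t) = -29/5 (N(t) = -6 + ((t + t)/(t + t))/5 = -6 + ((2*t)/((2*t)))/5 = -6 + ((2*t)*(1/(2*t)))/5 = -6 + (⅕)*1 = -6 + ⅕ = -29/5)
u(O) = 2*O*(-1 + O)/(4 + O) (u(O) = (2*O)/(((4 + O)/(-1 + O))) = (2*O)*((-1 + O)/(4 + O)) = 2*O*(-1 + O)/(4 + O))
N(3)*(u(6)*(-70) + (190 - 1*752)) = -29*((2*6*(-1 + 6)/(4 + 6))*(-70) + (190 - 1*752))/5 = -29*((2*6*5/10)*(-70) + (190 - 752))/5 = -29*((2*6*(⅒)*5)*(-70) - 562)/5 = -29*(6*(-70) - 562)/5 = -29*(-420 - 562)/5 = -29/5*(-982) = 28478/5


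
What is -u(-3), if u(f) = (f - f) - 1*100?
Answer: 100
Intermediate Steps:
u(f) = -100 (u(f) = 0 - 100 = -100)
-u(-3) = -1*(-100) = 100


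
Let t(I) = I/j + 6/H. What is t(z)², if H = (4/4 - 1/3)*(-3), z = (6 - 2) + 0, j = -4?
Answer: 16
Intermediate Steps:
z = 4 (z = 4 + 0 = 4)
H = -2 (H = (4*(¼) - 1*⅓)*(-3) = (1 - ⅓)*(-3) = (⅔)*(-3) = -2)
t(I) = -3 - I/4 (t(I) = I/(-4) + 6/(-2) = I*(-¼) + 6*(-½) = -I/4 - 3 = -3 - I/4)
t(z)² = (-3 - ¼*4)² = (-3 - 1)² = (-4)² = 16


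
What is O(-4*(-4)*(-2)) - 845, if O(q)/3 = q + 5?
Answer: -926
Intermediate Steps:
O(q) = 15 + 3*q (O(q) = 3*(q + 5) = 3*(5 + q) = 15 + 3*q)
O(-4*(-4)*(-2)) - 845 = (15 + 3*(-4*(-4)*(-2))) - 845 = (15 + 3*(16*(-2))) - 845 = (15 + 3*(-32)) - 845 = (15 - 96) - 845 = -81 - 845 = -926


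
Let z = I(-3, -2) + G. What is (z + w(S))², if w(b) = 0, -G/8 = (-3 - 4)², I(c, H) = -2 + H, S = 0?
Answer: 156816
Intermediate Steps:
G = -392 (G = -8*(-3 - 4)² = -8*(-7)² = -8*49 = -392)
z = -396 (z = (-2 - 2) - 392 = -4 - 392 = -396)
(z + w(S))² = (-396 + 0)² = (-396)² = 156816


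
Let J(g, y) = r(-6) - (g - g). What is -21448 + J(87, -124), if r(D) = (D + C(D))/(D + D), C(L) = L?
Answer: -21447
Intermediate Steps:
r(D) = 1 (r(D) = (D + D)/(D + D) = (2*D)/((2*D)) = (2*D)*(1/(2*D)) = 1)
J(g, y) = 1 (J(g, y) = 1 - (g - g) = 1 - 1*0 = 1 + 0 = 1)
-21448 + J(87, -124) = -21448 + 1 = -21447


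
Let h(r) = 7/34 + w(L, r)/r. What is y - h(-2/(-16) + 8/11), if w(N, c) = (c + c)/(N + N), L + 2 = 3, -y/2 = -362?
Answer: 24575/34 ≈ 722.79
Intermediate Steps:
y = 724 (y = -2*(-362) = 724)
L = 1 (L = -2 + 3 = 1)
w(N, c) = c/N (w(N, c) = (2*c)/((2*N)) = (2*c)*(1/(2*N)) = c/N)
h(r) = 41/34 (h(r) = 7/34 + (r/1)/r = 7*(1/34) + (r*1)/r = 7/34 + r/r = 7/34 + 1 = 41/34)
y - h(-2/(-16) + 8/11) = 724 - 1*41/34 = 724 - 41/34 = 24575/34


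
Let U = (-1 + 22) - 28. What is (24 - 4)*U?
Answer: -140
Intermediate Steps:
U = -7 (U = 21 - 28 = -7)
(24 - 4)*U = (24 - 4)*(-7) = 20*(-7) = -140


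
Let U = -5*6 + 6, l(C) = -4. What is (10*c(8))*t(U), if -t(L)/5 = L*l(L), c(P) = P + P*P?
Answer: -345600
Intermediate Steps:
c(P) = P + P**2
U = -24 (U = -30 + 6 = -24)
t(L) = 20*L (t(L) = -5*L*(-4) = -(-20)*L = 20*L)
(10*c(8))*t(U) = (10*(8*(1 + 8)))*(20*(-24)) = (10*(8*9))*(-480) = (10*72)*(-480) = 720*(-480) = -345600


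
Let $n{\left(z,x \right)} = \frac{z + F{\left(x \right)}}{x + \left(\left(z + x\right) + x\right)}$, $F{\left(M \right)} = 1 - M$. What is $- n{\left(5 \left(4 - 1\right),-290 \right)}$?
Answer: $\frac{34}{95} \approx 0.35789$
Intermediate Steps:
$n{\left(z,x \right)} = \frac{1 + z - x}{z + 3 x}$ ($n{\left(z,x \right)} = \frac{z - \left(-1 + x\right)}{x + \left(\left(z + x\right) + x\right)} = \frac{1 + z - x}{x + \left(\left(x + z\right) + x\right)} = \frac{1 + z - x}{x + \left(z + 2 x\right)} = \frac{1 + z - x}{z + 3 x}$)
$- n{\left(5 \left(4 - 1\right),-290 \right)} = - \frac{1 + 5 \left(4 - 1\right) - -290}{5 \left(4 - 1\right) + 3 \left(-290\right)} = - \frac{1 + 5 \cdot 3 + 290}{5 \cdot 3 - 870} = - \frac{1 + 15 + 290}{15 - 870} = - \frac{306}{-855} = - \frac{\left(-1\right) 306}{855} = \left(-1\right) \left(- \frac{34}{95}\right) = \frac{34}{95}$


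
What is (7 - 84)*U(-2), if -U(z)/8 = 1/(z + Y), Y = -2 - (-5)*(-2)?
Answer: -44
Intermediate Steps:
Y = -12 (Y = -2 - 1*10 = -2 - 10 = -12)
U(z) = -8/(-12 + z) (U(z) = -8/(z - 12) = -8/(-12 + z))
(7 - 84)*U(-2) = (7 - 84)*(-8/(-12 - 2)) = -(-616)/(-14) = -(-616)*(-1)/14 = -77*4/7 = -44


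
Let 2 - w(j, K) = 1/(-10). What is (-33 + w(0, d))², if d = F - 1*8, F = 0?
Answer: 95481/100 ≈ 954.81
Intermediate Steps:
d = -8 (d = 0 - 1*8 = 0 - 8 = -8)
w(j, K) = 21/10 (w(j, K) = 2 - 1/(-10) = 2 - 1*(-⅒) = 2 + ⅒ = 21/10)
(-33 + w(0, d))² = (-33 + 21/10)² = (-309/10)² = 95481/100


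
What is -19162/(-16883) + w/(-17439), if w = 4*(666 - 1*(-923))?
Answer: 226857770/294422637 ≈ 0.77052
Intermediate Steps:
w = 6356 (w = 4*(666 + 923) = 4*1589 = 6356)
-19162/(-16883) + w/(-17439) = -19162/(-16883) + 6356/(-17439) = -19162*(-1/16883) + 6356*(-1/17439) = 19162/16883 - 6356/17439 = 226857770/294422637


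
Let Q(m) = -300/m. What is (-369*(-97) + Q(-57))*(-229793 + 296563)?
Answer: 45414750590/19 ≈ 2.3902e+9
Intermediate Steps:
(-369*(-97) + Q(-57))*(-229793 + 296563) = (-369*(-97) - 300/(-57))*(-229793 + 296563) = (35793 - 300*(-1/57))*66770 = (35793 + 100/19)*66770 = (680167/19)*66770 = 45414750590/19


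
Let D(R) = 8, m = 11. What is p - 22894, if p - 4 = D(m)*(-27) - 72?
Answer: -23178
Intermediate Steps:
p = -284 (p = 4 + (8*(-27) - 72) = 4 + (-216 - 72) = 4 - 288 = -284)
p - 22894 = -284 - 22894 = -23178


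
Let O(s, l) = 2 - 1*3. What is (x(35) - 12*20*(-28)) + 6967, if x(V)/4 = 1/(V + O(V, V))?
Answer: 232681/17 ≈ 13687.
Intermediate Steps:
O(s, l) = -1 (O(s, l) = 2 - 3 = -1)
x(V) = 4/(-1 + V) (x(V) = 4/(V - 1) = 4/(-1 + V))
(x(35) - 12*20*(-28)) + 6967 = (4/(-1 + 35) - 12*20*(-28)) + 6967 = (4/34 - 240*(-28)) + 6967 = (4*(1/34) + 6720) + 6967 = (2/17 + 6720) + 6967 = 114242/17 + 6967 = 232681/17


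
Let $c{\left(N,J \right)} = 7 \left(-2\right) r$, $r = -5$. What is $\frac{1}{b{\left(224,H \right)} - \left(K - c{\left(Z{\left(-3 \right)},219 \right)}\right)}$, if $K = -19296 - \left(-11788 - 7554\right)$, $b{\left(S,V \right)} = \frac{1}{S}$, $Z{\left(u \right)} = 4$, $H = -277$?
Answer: $\frac{224}{5377} \approx 0.041659$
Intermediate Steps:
$K = 46$ ($K = -19296 - -19342 = -19296 + 19342 = 46$)
$c{\left(N,J \right)} = 70$ ($c{\left(N,J \right)} = 7 \left(-2\right) \left(-5\right) = \left(-14\right) \left(-5\right) = 70$)
$\frac{1}{b{\left(224,H \right)} - \left(K - c{\left(Z{\left(-3 \right)},219 \right)}\right)} = \frac{1}{\frac{1}{224} + \left(70 - 46\right)} = \frac{1}{\frac{1}{224} + 24} = \frac{1}{\frac{5377}{224}} = \frac{224}{5377}$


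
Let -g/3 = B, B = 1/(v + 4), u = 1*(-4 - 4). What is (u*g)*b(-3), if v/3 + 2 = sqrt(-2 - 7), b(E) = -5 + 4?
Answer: 48/85 + 216*I/85 ≈ 0.56471 + 2.5412*I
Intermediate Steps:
b(E) = -1
v = -6 + 9*I (v = -6 + 3*sqrt(-2 - 7) = -6 + 3*sqrt(-9) = -6 + 3*(3*I) = -6 + 9*I ≈ -6.0 + 9.0*I)
u = -8 (u = 1*(-8) = -8)
B = (-2 - 9*I)/85 (B = 1/((-6 + 9*I) + 4) = 1/(-2 + 9*I) = (-2 - 9*I)/85 ≈ -0.023529 - 0.10588*I)
g = 6/85 + 27*I/85 (g = -3*(-2/85 - 9*I/85) = 6/85 + 27*I/85 ≈ 0.070588 + 0.31765*I)
(u*g)*b(-3) = -8*(6/85 + 27*I/85)*(-1) = (-48/85 - 216*I/85)*(-1) = 48/85 + 216*I/85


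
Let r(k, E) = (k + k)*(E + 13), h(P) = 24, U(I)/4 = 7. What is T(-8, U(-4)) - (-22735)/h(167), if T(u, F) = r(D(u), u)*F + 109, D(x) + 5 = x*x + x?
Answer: 368071/24 ≈ 15336.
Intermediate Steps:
U(I) = 28 (U(I) = 4*7 = 28)
D(x) = -5 + x + x**2 (D(x) = -5 + (x*x + x) = -5 + (x**2 + x) = -5 + (x + x**2) = -5 + x + x**2)
r(k, E) = 2*k*(13 + E) (r(k, E) = (2*k)*(13 + E) = 2*k*(13 + E))
T(u, F) = 109 + 2*F*(13 + u)*(-5 + u + u**2) (T(u, F) = (2*(-5 + u + u**2)*(13 + u))*F + 109 = (2*(13 + u)*(-5 + u + u**2))*F + 109 = 2*F*(13 + u)*(-5 + u + u**2) + 109 = 109 + 2*F*(13 + u)*(-5 + u + u**2))
T(-8, U(-4)) - (-22735)/h(167) = (109 + 2*28*(13 - 8)*(-5 - 8 + (-8)**2)) - (-22735)/24 = (109 + 2*28*5*(-5 - 8 + 64)) - (-22735)/24 = (109 + 2*28*5*51) - 1*(-22735/24) = (109 + 14280) + 22735/24 = 14389 + 22735/24 = 368071/24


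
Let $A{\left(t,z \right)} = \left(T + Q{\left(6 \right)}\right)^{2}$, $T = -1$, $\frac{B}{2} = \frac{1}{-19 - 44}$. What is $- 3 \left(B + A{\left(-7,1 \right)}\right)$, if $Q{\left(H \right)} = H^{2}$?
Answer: $- \frac{77173}{21} \approx -3674.9$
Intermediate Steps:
$B = - \frac{2}{63}$ ($B = \frac{2}{-19 - 44} = \frac{2}{-63} = 2 \left(- \frac{1}{63}\right) = - \frac{2}{63} \approx -0.031746$)
$A{\left(t,z \right)} = 1225$ ($A{\left(t,z \right)} = \left(-1 + 6^{2}\right)^{2} = \left(-1 + 36\right)^{2} = 35^{2} = 1225$)
$- 3 \left(B + A{\left(-7,1 \right)}\right) = - 3 \left(- \frac{2}{63} + 1225\right) = \left(-3\right) \frac{77173}{63} = - \frac{77173}{21}$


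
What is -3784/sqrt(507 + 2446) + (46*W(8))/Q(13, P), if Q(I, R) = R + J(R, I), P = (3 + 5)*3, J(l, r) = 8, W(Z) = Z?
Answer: 23/2 - 3784*sqrt(2953)/2953 ≈ -58.134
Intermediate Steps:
P = 24 (P = 8*3 = 24)
Q(I, R) = 8 + R (Q(I, R) = R + 8 = 8 + R)
-3784/sqrt(507 + 2446) + (46*W(8))/Q(13, P) = -3784/sqrt(507 + 2446) + (46*8)/(8 + 24) = -3784*sqrt(2953)/2953 + 368/32 = -3784*sqrt(2953)/2953 + 368*(1/32) = -3784*sqrt(2953)/2953 + 23/2 = 23/2 - 3784*sqrt(2953)/2953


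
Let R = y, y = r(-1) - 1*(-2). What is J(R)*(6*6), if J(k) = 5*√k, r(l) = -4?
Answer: 180*I*√2 ≈ 254.56*I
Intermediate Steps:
y = -2 (y = -4 - 1*(-2) = -4 + 2 = -2)
R = -2
J(R)*(6*6) = (5*√(-2))*(6*6) = (5*(I*√2))*36 = (5*I*√2)*36 = 180*I*√2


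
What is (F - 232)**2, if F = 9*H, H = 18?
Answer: 4900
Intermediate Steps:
F = 162 (F = 9*18 = 162)
(F - 232)**2 = (162 - 232)**2 = (-70)**2 = 4900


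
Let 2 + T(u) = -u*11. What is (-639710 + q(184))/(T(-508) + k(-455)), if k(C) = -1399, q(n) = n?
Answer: -639526/4187 ≈ -152.74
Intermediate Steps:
T(u) = -2 - 11*u (T(u) = -2 - u*11 = -2 - 11*u)
(-639710 + q(184))/(T(-508) + k(-455)) = (-639710 + 184)/((-2 - 11*(-508)) - 1399) = -639526/((-2 + 5588) - 1399) = -639526/(5586 - 1399) = -639526/4187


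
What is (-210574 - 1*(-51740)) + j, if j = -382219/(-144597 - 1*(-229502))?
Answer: -13486182989/84905 ≈ -1.5884e+5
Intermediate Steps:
j = -382219/84905 (j = -382219/(-144597 + 229502) = -382219/84905 ≈ -4.5017)
(-210574 - 1*(-51740)) + j = (-210574 - 1*(-51740)) - 382219/84905 = (-210574 + 51740) - 382219/84905 = -158834 - 382219/84905 = -13486182989/84905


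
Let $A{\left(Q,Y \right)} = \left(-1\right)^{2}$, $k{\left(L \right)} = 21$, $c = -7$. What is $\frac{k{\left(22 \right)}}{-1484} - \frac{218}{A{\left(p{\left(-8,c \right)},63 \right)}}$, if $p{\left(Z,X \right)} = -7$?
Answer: $- \frac{46219}{212} \approx -218.01$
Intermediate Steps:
$A{\left(Q,Y \right)} = 1$
$\frac{k{\left(22 \right)}}{-1484} - \frac{218}{A{\left(p{\left(-8,c \right)},63 \right)}} = \frac{21}{-1484} - \frac{218}{1} = 21 \left(- \frac{1}{1484}\right) - 218 = - \frac{3}{212} - 218 = - \frac{46219}{212}$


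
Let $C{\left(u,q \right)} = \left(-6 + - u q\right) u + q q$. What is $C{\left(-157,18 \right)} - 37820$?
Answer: $-480236$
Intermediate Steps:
$C{\left(u,q \right)} = q^{2} + u \left(-6 - q u\right)$ ($C{\left(u,q \right)} = \left(-6 - q u\right) u + q^{2} = u \left(-6 - q u\right) + q^{2} = q^{2} + u \left(-6 - q u\right)$)
$C{\left(-157,18 \right)} - 37820 = \left(18^{2} - -942 - 18 \left(-157\right)^{2}\right) - 37820 = \left(324 + 942 - 18 \cdot 24649\right) - 37820 = \left(324 + 942 - 443682\right) - 37820 = -442416 - 37820 = -480236$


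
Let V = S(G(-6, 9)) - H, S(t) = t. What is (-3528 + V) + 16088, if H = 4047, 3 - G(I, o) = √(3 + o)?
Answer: 8516 - 2*√3 ≈ 8512.5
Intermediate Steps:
G(I, o) = 3 - √(3 + o)
V = -4044 - 2*√3 (V = (3 - √(3 + 9)) - 1*4047 = (3 - √12) - 4047 = (3 - 2*√3) - 4047 = -4044 - 2*√3 ≈ -4047.5)
(-3528 + V) + 16088 = (-3528 + (-4044 - 2*√3)) + 16088 = (-7572 - 2*√3) + 16088 = 8516 - 2*√3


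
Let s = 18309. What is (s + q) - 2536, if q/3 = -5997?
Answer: -2218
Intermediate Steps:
q = -17991 (q = 3*(-5997) = -17991)
(s + q) - 2536 = (18309 - 17991) - 2536 = 318 - 2536 = -2218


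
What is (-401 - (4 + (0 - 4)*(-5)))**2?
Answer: 180625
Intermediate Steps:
(-401 - (4 + (0 - 4)*(-5)))**2 = (-401 - (4 - 4*(-5)))**2 = (-401 - (4 + 20))**2 = (-401 - 1*24)**2 = (-401 - 24)**2 = (-425)**2 = 180625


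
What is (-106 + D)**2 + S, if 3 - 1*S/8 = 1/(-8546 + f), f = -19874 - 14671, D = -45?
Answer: 983552083/43091 ≈ 22825.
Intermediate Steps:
f = -34545
S = 1034192/43091 (S = 24 - 8/(-8546 - 34545) = 24 - 8/(-43091) = 24 - 8*(-1/43091) = 24 + 8/43091 = 1034192/43091 ≈ 24.000)
(-106 + D)**2 + S = (-106 - 45)**2 + 1034192/43091 = (-151)**2 + 1034192/43091 = 22801 + 1034192/43091 = 983552083/43091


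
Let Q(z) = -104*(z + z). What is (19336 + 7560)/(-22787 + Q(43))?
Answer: -26896/31731 ≈ -0.84763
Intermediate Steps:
Q(z) = -208*z
(19336 + 7560)/(-22787 + Q(43)) = (19336 + 7560)/(-22787 - 208*43) = 26896/(-22787 - 8944) = 26896/(-31731) = 26896*(-1/31731) = -26896/31731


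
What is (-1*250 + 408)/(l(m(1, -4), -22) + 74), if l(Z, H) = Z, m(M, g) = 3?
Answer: 158/77 ≈ 2.0519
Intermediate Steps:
(-1*250 + 408)/(l(m(1, -4), -22) + 74) = (-1*250 + 408)/(3 + 74) = (-250 + 408)/77 = 158*(1/77) = 158/77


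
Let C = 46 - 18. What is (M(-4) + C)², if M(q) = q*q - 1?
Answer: 1849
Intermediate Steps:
M(q) = -1 + q² (M(q) = q² - 1 = -1 + q²)
C = 28
(M(-4) + C)² = ((-1 + (-4)²) + 28)² = ((-1 + 16) + 28)² = (15 + 28)² = 43² = 1849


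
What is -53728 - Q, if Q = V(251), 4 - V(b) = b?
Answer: -53481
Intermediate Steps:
V(b) = 4 - b
Q = -247 (Q = 4 - 1*251 = 4 - 251 = -247)
-53728 - Q = -53728 - 1*(-247) = -53728 + 247 = -53481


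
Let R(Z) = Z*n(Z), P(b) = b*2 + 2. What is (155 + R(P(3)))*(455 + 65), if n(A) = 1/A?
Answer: 81120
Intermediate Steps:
n(A) = 1/A
P(b) = 2 + 2*b (P(b) = 2*b + 2 = 2 + 2*b)
R(Z) = 1 (R(Z) = Z/Z = 1)
(155 + R(P(3)))*(455 + 65) = (155 + 1)*(455 + 65) = 156*520 = 81120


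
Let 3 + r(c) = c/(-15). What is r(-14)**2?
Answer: 961/225 ≈ 4.2711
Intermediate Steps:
r(c) = -3 - c/15 (r(c) = -3 + c/(-15) = -3 + c*(-1/15) = -3 - c/15)
r(-14)**2 = (-3 - 1/15*(-14))**2 = (-3 + 14/15)**2 = (-31/15)**2 = 961/225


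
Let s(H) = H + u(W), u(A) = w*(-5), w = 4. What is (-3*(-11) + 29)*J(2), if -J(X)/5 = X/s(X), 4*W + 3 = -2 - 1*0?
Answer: 310/9 ≈ 34.444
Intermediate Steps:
W = -5/4 (W = -3/4 + (-2 - 1*0)/4 = -3/4 + (-2 + 0)/4 = -3/4 + (1/4)*(-2) = -3/4 - 1/2 = -5/4 ≈ -1.2500)
u(A) = -20 (u(A) = 4*(-5) = -20)
s(H) = -20 + H (s(H) = H - 20 = -20 + H)
J(X) = -5*X/(-20 + X)
(-3*(-11) + 29)*J(2) = (-3*(-11) + 29)*(-5*2/(-20 + 2)) = (33 + 29)*(-5*2/(-18)) = 62*(-5*2*(-1/18)) = 62*(5/9) = 310/9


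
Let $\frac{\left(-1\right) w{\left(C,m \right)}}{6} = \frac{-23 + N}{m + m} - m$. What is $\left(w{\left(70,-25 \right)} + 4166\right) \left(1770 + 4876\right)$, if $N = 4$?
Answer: $\frac{666879578}{25} \approx 2.6675 \cdot 10^{7}$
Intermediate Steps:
$w{\left(C,m \right)} = 6 m + \frac{57}{m}$ ($w{\left(C,m \right)} = - 6 \left(\frac{-23 + 4}{m + m} - m\right) = - 6 \left(- \frac{19}{2 m} - m\right) = - 6 \left(- m - \frac{19}{2 m}\right) = 6 m + \frac{57}{m}$)
$\left(w{\left(70,-25 \right)} + 4166\right) \left(1770 + 4876\right) = \left(\left(6 \left(-25\right) + \frac{57}{-25}\right) + 4166\right) \left(1770 + 4876\right) = \left(\left(-150 + 57 \left(- \frac{1}{25}\right)\right) + 4166\right) 6646 = \left(\left(-150 - \frac{57}{25}\right) + 4166\right) 6646 = \left(- \frac{3807}{25} + 4166\right) 6646 = \frac{100343}{25} \cdot 6646 = \frac{666879578}{25}$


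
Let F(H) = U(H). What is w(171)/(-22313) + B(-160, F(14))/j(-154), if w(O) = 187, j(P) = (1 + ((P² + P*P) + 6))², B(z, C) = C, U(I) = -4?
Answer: -420835870079/50214485441673 ≈ -0.0083808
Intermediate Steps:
F(H) = -4
j(P) = (7 + 2*P²)² (j(P) = (1 + ((P² + P²) + 6))² = (1 + (2*P² + 6))² = (1 + (6 + 2*P²))² = (7 + 2*P²)²)
w(171)/(-22313) + B(-160, F(14))/j(-154) = 187/(-22313) - 4/(7 + 2*(-154)²)² = 187*(-1/22313) - 4/(7 + 2*23716)² = -187/22313 - 4/(7 + 47432)² = -187/22313 - 4/(47439²) = -187/22313 - 4/2250458721 = -420835870079/50214485441673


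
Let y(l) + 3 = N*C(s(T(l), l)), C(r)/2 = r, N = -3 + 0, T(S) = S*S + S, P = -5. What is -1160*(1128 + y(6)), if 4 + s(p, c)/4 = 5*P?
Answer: -2112360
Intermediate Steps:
T(S) = S + S² (T(S) = S² + S = S + S²)
s(p, c) = -116 (s(p, c) = -16 + 4*(5*(-5)) = -16 + 4*(-25) = -16 - 100 = -116)
N = -3
C(r) = 2*r
y(l) = 693 (y(l) = -3 - 6*(-116) = -3 - 3*(-232) = -3 + 696 = 693)
-1160*(1128 + y(6)) = -1160*(1128 + 693) = -1160*1821 = -2112360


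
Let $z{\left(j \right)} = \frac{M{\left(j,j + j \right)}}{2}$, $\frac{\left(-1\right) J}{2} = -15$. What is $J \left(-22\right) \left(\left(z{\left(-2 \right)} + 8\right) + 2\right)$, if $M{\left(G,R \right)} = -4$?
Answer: $-5280$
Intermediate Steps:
$J = 30$ ($J = \left(-2\right) \left(-15\right) = 30$)
$z{\left(j \right)} = -2$ ($z{\left(j \right)} = - \frac{4}{2} = \left(-4\right) \frac{1}{2} = -2$)
$J \left(-22\right) \left(\left(z{\left(-2 \right)} + 8\right) + 2\right) = 30 \left(-22\right) \left(\left(-2 + 8\right) + 2\right) = - 660 \left(6 + 2\right) = \left(-660\right) 8 = -5280$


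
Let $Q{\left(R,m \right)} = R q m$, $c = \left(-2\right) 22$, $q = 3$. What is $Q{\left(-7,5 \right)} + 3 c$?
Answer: $-237$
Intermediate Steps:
$c = -44$
$Q{\left(R,m \right)} = 3 R m$ ($Q{\left(R,m \right)} = R 3 m = 3 R m$)
$Q{\left(-7,5 \right)} + 3 c = 3 \left(-7\right) 5 + 3 \left(-44\right) = -105 - 132 = -237$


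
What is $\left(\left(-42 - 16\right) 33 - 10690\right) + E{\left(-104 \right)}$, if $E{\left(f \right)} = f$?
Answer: $-12708$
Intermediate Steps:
$\left(\left(-42 - 16\right) 33 - 10690\right) + E{\left(-104 \right)} = \left(\left(-42 - 16\right) 33 - 10690\right) - 104 = \left(\left(-58\right) 33 - 10690\right) - 104 = \left(-1914 - 10690\right) - 104 = -12604 - 104 = -12708$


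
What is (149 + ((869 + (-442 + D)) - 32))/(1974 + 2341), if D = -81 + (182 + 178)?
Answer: 823/4315 ≈ 0.19073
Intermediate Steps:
D = 279 (D = -81 + 360 = 279)
(149 + ((869 + (-442 + D)) - 32))/(1974 + 2341) = (149 + ((869 + (-442 + 279)) - 32))/(1974 + 2341) = (149 + ((869 - 163) - 32))/4315 = (149 + (706 - 32))*(1/4315) = (149 + 674)*(1/4315) = 823*(1/4315) = 823/4315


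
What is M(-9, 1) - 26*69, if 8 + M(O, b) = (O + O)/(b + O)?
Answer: -7199/4 ≈ -1799.8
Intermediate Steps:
M(O, b) = -8 + 2*O/(O + b) (M(O, b) = -8 + (O + O)/(b + O) = -8 + (2*O)/(O + b) = -8 + 2*O/(O + b))
M(-9, 1) - 26*69 = 2*(-4*1 - 3*(-9))/(-9 + 1) - 26*69 = 2*(-4 + 27)/(-8) - 1794 = 2*(-1/8)*23 - 1794 = -23/4 - 1794 = -7199/4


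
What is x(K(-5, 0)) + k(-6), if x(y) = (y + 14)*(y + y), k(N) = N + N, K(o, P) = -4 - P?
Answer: -92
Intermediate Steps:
k(N) = 2*N
x(y) = 2*y*(14 + y) (x(y) = (14 + y)*(2*y) = 2*y*(14 + y))
x(K(-5, 0)) + k(-6) = 2*(-4 - 1*0)*(14 + (-4 - 1*0)) + 2*(-6) = 2*(-4 + 0)*(14 + (-4 + 0)) - 12 = 2*(-4)*(14 - 4) - 12 = 2*(-4)*10 - 12 = -80 - 12 = -92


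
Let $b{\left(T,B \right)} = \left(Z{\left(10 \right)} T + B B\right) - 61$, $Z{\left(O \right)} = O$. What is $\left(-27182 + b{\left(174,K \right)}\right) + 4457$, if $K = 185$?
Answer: $13179$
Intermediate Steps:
$b{\left(T,B \right)} = -61 + B^{2} + 10 T$ ($b{\left(T,B \right)} = \left(10 T + B B\right) - 61 = \left(10 T + B^{2}\right) - 61 = \left(B^{2} + 10 T\right) - 61 = -61 + B^{2} + 10 T$)
$\left(-27182 + b{\left(174,K \right)}\right) + 4457 = \left(-27182 + \left(-61 + 185^{2} + 10 \cdot 174\right)\right) + 4457 = \left(-27182 + \left(-61 + 34225 + 1740\right)\right) + 4457 = \left(-27182 + 35904\right) + 4457 = 8722 + 4457 = 13179$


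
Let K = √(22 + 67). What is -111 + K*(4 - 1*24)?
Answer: -111 - 20*√89 ≈ -299.68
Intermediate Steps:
K = √89 ≈ 9.4340
-111 + K*(4 - 1*24) = -111 + √89*(4 - 1*24) = -111 + √89*(4 - 24) = -111 + √89*(-20) = -111 - 20*√89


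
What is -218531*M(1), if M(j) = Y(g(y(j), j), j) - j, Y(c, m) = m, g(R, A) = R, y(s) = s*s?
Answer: 0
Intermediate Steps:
y(s) = s**2
M(j) = 0 (M(j) = j - j = 0)
-218531*M(1) = -218531*0 = 0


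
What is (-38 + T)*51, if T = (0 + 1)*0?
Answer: -1938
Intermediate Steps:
T = 0 (T = 1*0 = 0)
(-38 + T)*51 = (-38 + 0)*51 = -38*51 = -1938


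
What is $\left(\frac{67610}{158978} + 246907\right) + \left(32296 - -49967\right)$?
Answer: $\frac{26165427935}{79489} \approx 3.2917 \cdot 10^{5}$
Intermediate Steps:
$\left(\frac{67610}{158978} + 246907\right) + \left(32296 - -49967\right) = \left(67610 \cdot \frac{1}{158978} + 246907\right) + \left(32296 + 49967\right) = \left(\frac{33805}{79489} + 246907\right) + 82263 = \frac{19626424328}{79489} + 82263 = \frac{26165427935}{79489}$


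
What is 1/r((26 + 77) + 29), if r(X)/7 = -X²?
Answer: -1/121968 ≈ -8.1989e-6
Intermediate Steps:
r(X) = -7*X² (r(X) = 7*(-X²) = -7*X²)
1/r((26 + 77) + 29) = 1/(-7*((26 + 77) + 29)²) = 1/(-7*(103 + 29)²) = 1/(-7*132²) = 1/(-7*17424) = 1/(-121968) = -1/121968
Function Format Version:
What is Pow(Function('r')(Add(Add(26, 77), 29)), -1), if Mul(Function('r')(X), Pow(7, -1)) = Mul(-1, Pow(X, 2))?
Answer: Rational(-1, 121968) ≈ -8.1989e-6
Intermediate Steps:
Function('r')(X) = Mul(-7, Pow(X, 2)) (Function('r')(X) = Mul(7, Mul(-1, Pow(X, 2))) = Mul(-7, Pow(X, 2)))
Pow(Function('r')(Add(Add(26, 77), 29)), -1) = Pow(Mul(-7, Pow(Add(Add(26, 77), 29), 2)), -1) = Pow(Mul(-7, Pow(Add(103, 29), 2)), -1) = Pow(Mul(-7, Pow(132, 2)), -1) = Pow(Mul(-7, 17424), -1) = Pow(-121968, -1) = Rational(-1, 121968)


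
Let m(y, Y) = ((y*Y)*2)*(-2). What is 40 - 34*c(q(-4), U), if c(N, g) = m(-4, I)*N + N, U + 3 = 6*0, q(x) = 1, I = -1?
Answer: 550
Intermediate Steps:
m(y, Y) = -4*Y*y (m(y, Y) = ((Y*y)*2)*(-2) = (2*Y*y)*(-2) = -4*Y*y)
U = -3 (U = -3 + 6*0 = -3 + 0 = -3)
c(N, g) = -15*N (c(N, g) = (-4*(-1)*(-4))*N + N = -16*N + N = -15*N)
40 - 34*c(q(-4), U) = 40 - (-510) = 40 - 34*(-15) = 40 + 510 = 550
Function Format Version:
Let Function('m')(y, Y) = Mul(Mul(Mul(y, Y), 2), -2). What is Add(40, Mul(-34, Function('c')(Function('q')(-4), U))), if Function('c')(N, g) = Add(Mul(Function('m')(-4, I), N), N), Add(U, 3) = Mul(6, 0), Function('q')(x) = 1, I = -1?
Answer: 550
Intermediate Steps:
Function('m')(y, Y) = Mul(-4, Y, y) (Function('m')(y, Y) = Mul(Mul(Mul(Y, y), 2), -2) = Mul(Mul(2, Y, y), -2) = Mul(-4, Y, y))
U = -3 (U = Add(-3, Mul(6, 0)) = Add(-3, 0) = -3)
Function('c')(N, g) = Mul(-15, N) (Function('c')(N, g) = Add(Mul(Mul(-4, -1, -4), N), N) = Add(Mul(-16, N), N) = Mul(-15, N))
Add(40, Mul(-34, Function('c')(Function('q')(-4), U))) = Add(40, Mul(-34, Mul(-15, 1))) = Add(40, Mul(-34, -15)) = Add(40, 510) = 550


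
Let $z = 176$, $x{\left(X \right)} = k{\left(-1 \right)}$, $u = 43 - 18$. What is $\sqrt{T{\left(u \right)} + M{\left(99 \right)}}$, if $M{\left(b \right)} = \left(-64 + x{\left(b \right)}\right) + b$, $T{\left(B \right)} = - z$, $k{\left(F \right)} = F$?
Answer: $i \sqrt{142} \approx 11.916 i$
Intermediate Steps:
$u = 25$
$x{\left(X \right)} = -1$
$T{\left(B \right)} = -176$ ($T{\left(B \right)} = \left(-1\right) 176 = -176$)
$M{\left(b \right)} = -65 + b$ ($M{\left(b \right)} = \left(-64 - 1\right) + b = -65 + b$)
$\sqrt{T{\left(u \right)} + M{\left(99 \right)}} = \sqrt{-176 + \left(-65 + 99\right)} = \sqrt{-176 + 34} = \sqrt{-142} = i \sqrt{142}$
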